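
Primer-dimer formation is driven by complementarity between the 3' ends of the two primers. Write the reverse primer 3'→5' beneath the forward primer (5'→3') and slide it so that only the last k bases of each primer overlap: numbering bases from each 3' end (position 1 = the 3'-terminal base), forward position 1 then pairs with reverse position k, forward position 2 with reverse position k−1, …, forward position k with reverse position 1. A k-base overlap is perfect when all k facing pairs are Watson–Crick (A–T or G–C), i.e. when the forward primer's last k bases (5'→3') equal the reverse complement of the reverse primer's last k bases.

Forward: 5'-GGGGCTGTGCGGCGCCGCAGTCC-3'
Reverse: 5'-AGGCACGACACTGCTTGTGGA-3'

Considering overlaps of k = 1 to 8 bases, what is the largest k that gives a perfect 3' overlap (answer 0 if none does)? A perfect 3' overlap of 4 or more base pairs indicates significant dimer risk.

Last 8 bases (5'→3') — forward …CGCAGTCC, reverse …CTTGTGGA.
Reverse complement of the reverse primer's last 8 bases: TCCACAAG; its first k bases are the reverse complement of the reverse primer's last k bases, so a perfect k-base overlap needs the forward primer's last k bases to equal them.
Comparing (forward last k vs required): k=1: C vs T ✗; k=2: CC vs TC ✗; k=3: TCC vs TCC ✓; k=4: GTCC vs TCCA ✗; k=5: AGTCC vs TCCAC ✗; k=6: CAGTCC vs TCCACA ✗; k=7: GCAGTCC vs TCCACAA ✗; k=8: CGCAGTCC vs TCCACAAG ✗.
Only k = 3 is perfect, so the longest perfect 3' overlap is 3.

Longest perfect overlap: 3 complementary base pairs; below the dimer-risk threshold (threshold 4).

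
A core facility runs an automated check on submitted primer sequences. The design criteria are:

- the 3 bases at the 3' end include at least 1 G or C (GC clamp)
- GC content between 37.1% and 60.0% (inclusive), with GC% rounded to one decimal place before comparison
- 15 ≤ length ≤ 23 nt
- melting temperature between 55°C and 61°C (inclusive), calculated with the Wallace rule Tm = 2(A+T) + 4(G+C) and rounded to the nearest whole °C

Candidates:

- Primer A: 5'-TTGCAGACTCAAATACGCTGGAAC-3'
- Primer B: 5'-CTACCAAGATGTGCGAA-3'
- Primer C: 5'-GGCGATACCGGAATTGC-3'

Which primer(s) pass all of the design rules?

Primer A (24 nt, A=8 T=5 G=5 C=6): 3' end AAC has 1 G/C ✓; GC 11/24 = 45.8% ✓; length 24, outside 15–23 ✗; Tm = 2·13 + 4·11 = 70°C, outside 55–61°C ✗ — fails.
Primer B (17 nt, A=6 T=3 G=4 C=4): 3' end GAA has 1 G/C ✓; GC 8/17 = 47.1% ✓; length 17 ✓; Tm = 2·9 + 4·8 = 50°C, outside 55–61°C ✗ — fails.
Primer C (17 nt, A=4 T=3 G=6 C=4): 3' end TGC has 2 G/C ✓; GC 10/17 = 58.8% ✓; length 17 ✓; Tm = 2·7 + 4·10 = 54°C, outside 55–61°C ✗ — fails.

None of the candidates satisfy all criteria.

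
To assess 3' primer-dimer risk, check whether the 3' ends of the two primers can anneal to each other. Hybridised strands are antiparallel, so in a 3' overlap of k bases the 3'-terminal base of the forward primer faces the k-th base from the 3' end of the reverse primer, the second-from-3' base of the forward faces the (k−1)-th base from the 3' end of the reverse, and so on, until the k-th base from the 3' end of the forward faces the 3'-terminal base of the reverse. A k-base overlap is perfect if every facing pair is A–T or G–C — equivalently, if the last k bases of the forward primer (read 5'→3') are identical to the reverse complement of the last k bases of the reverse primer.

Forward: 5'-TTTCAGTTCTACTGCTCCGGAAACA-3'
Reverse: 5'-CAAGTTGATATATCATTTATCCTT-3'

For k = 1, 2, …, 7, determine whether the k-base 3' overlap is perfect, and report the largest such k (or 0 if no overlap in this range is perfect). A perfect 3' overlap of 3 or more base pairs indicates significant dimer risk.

Last 7 bases (5'→3') — forward …GGAAACA, reverse …TATCCTT.
Reverse complement of the reverse primer's last 7 bases: AAGGATA; its first k bases are the reverse complement of the reverse primer's last k bases, so a perfect k-base overlap needs the forward primer's last k bases to equal them.
Comparing (forward last k vs required): k=1: A vs A ✓; k=2: CA vs AA ✗; k=3: ACA vs AAG ✗; k=4: AACA vs AAGG ✗; k=5: AAACA vs AAGGA ✗; k=6: GAAACA vs AAGGAT ✗; k=7: GGAAACA vs AAGGATA ✗.
Only k = 1 is perfect, so the longest perfect 3' overlap is 1.

Longest perfect overlap: 1 complementary base pair; below the dimer-risk threshold (threshold 3).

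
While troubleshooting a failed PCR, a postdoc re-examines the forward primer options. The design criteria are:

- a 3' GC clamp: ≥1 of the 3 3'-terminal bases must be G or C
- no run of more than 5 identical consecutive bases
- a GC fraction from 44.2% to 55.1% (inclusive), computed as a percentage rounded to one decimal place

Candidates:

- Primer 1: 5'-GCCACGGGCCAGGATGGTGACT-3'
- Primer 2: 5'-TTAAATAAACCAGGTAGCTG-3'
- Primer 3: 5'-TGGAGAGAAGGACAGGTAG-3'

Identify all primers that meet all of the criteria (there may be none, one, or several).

Primer 3 only.

Primer 1 (22 nt, A=4 T=3 G=9 C=6): 3' end ACT has 1 G/C ✓; longest run = 3 ✓; GC 15/22 = 68.2%, outside 44.2–55.1% ✗ — fails.
Primer 2 (20 nt, A=8 T=5 G=4 C=3): 3' end CTG has 2 G/C ✓; longest run = 3 ✓; GC 7/20 = 35.0%, outside 44.2–55.1% ✗ — fails.
Primer 3 (19 nt, A=7 T=2 G=9 C=1): 3' end TAG has 1 G/C ✓; longest run = 2 ✓; GC 10/19 = 52.6% ✓ — passes.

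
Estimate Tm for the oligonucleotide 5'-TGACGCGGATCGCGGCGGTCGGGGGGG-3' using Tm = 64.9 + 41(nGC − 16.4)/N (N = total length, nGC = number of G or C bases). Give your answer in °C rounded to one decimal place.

Base counts: A=2, T=3, G=16, C=6; G+C = 22, N = 27.
Tm = 64.9 + 41·(22 − 16.4)/27 = 64.9 + 229.60/27 = 73.4°C.

73.4°C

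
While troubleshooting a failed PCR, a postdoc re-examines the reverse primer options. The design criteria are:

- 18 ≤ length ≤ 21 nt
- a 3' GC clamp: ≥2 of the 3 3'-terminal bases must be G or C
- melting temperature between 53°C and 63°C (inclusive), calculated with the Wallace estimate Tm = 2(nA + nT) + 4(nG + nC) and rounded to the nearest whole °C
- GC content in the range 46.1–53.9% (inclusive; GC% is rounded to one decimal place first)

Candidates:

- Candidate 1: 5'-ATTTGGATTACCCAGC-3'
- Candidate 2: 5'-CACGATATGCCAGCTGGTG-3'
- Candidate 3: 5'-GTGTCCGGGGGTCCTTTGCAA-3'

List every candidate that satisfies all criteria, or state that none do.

None of the candidates satisfy all criteria.

Candidate 1 (16 nt, A=4 T=5 G=3 C=4): length 16, outside 18–21 ✗; 3' end AGC has 2 G/C ✓; Tm = 2·9 + 4·7 = 46°C, outside 53–63°C ✗; GC 7/16 = 43.8%, outside 46.1–53.9% ✗ — fails.
Candidate 2 (19 nt, A=4 T=4 G=6 C=5): length 19 ✓; 3' end GTG has 2 G/C ✓; Tm = 2·8 + 4·11 = 60°C ✓; GC 11/19 = 57.9%, outside 46.1–53.9% ✗ — fails.
Candidate 3 (21 nt, A=2 T=6 G=8 C=5): length 21 ✓; 3' end CAA has 1 G/C, need ≥2 ✗; Tm = 2·8 + 4·13 = 68°C, outside 53–63°C ✗; GC 13/21 = 61.9%, outside 46.1–53.9% ✗ — fails.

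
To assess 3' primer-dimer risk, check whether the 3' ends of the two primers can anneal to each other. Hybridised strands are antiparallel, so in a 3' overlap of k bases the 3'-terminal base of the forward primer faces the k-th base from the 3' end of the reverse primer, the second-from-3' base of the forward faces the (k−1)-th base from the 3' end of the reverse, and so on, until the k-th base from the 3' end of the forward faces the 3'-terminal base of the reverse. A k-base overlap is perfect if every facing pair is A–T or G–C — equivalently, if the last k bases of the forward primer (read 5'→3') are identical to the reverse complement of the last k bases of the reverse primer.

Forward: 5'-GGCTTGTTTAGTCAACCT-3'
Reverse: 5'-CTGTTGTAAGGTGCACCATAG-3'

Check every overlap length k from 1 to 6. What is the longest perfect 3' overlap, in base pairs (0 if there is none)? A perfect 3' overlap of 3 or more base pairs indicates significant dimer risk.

Last 6 bases (5'→3') — forward …CAACCT, reverse …CCATAG.
Reverse complement of the reverse primer's last 6 bases: CTATGG; its first k bases are the reverse complement of the reverse primer's last k bases, so a perfect k-base overlap needs the forward primer's last k bases to equal them.
Comparing (forward last k vs required): k=1: T vs C ✗; k=2: CT vs CT ✓; k=3: CCT vs CTA ✗; k=4: ACCT vs CTAT ✗; k=5: AACCT vs CTATG ✗; k=6: CAACCT vs CTATGG ✗.
Only k = 2 is perfect, so the longest perfect 3' overlap is 2.

Longest perfect overlap: 2 complementary base pairs; below the dimer-risk threshold (threshold 3).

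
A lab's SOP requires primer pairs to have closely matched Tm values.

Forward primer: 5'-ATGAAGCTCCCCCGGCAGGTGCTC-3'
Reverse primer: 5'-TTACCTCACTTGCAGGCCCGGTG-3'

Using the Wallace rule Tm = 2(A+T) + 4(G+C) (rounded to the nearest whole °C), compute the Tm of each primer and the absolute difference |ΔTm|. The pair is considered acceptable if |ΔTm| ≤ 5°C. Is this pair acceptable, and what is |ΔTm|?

|ΔTm| = 6°C; the pair is not acceptable.

Forward: A=4 T=4 G=7 C=9 → Tm = 2·8 + 4·16 = 80°C.
Reverse: A=3 T=6 G=6 C=8 → Tm = 2·9 + 4·14 = 74°C.
|ΔTm| = |80 − 74| = 6°C, > 5°C.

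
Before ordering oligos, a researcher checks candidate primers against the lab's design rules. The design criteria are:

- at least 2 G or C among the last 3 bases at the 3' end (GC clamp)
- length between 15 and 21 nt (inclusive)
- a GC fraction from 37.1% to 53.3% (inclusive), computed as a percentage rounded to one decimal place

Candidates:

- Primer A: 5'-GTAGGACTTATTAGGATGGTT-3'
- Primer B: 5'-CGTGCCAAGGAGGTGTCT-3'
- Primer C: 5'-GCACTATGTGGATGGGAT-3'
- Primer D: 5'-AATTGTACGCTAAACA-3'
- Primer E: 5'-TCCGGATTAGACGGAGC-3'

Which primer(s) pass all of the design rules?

Primer A (21 nt, A=5 T=8 G=7 C=1): 3' end GTT has 1 G/C, need ≥2 ✗; length 21 ✓; GC 8/21 = 38.1% ✓ — fails.
Primer B (18 nt, A=3 T=4 G=7 C=4): 3' end TCT has 1 G/C, need ≥2 ✗; length 18 ✓; GC 11/18 = 61.1%, outside 37.1–53.3% ✗ — fails.
Primer C (18 nt, A=4 T=5 G=7 C=2): 3' end GAT has 1 G/C, need ≥2 ✗; length 18 ✓; GC 9/18 = 50.0% ✓ — fails.
Primer D (16 nt, A=7 T=4 G=2 C=3): 3' end ACA has 1 G/C, need ≥2 ✗; length 16 ✓; GC 5/16 = 31.3%, outside 37.1–53.3% ✗ — fails.
Primer E (17 nt, A=4 T=3 G=6 C=4): 3' end AGC has 2 G/C ✓; length 17 ✓; GC 10/17 = 58.8%, outside 37.1–53.3% ✗ — fails.

None of the candidates satisfy all criteria.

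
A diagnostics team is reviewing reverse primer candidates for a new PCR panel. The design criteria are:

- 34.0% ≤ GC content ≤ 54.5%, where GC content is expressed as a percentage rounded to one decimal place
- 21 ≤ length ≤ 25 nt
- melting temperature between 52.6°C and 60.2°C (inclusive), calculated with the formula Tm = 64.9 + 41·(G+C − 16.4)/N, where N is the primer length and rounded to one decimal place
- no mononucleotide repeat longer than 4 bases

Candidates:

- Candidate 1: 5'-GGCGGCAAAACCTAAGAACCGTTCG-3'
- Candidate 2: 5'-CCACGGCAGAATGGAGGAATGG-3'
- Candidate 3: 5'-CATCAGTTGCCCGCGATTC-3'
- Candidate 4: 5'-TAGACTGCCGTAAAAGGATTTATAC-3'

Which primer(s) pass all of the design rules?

Candidate 1 (25 nt, A=8 T=3 G=7 C=7): GC 14/25 = 56.0%, outside 34.0–54.5% ✗; length 25 ✓; Tm = 64.9 + 41·(14 − 16.4)/25 = 61.0°C, outside 52.6–60.2°C ✗; longest run = 4 ✓ — fails.
Candidate 2 (22 nt, A=7 T=2 G=9 C=4): GC 13/22 = 59.1%, outside 34.0–54.5% ✗; length 22 ✓; Tm = 64.9 + 41·(13 − 16.4)/22 = 58.6°C ✓; longest run = 2 ✓ — fails.
Candidate 3 (19 nt, A=3 T=5 G=4 C=7): GC 11/19 = 57.9%, outside 34.0–54.5% ✗; length 19, outside 21–25 ✗; Tm = 64.9 + 41·(11 − 16.4)/19 = 53.2°C ✓; longest run = 3 ✓ — fails.
Candidate 4 (25 nt, A=9 T=7 G=5 C=4): GC 9/25 = 36.0% ✓; length 25 ✓; Tm = 64.9 + 41·(9 − 16.4)/25 = 52.8°C ✓; longest run = 4 ✓ — passes.

Candidate 4 only.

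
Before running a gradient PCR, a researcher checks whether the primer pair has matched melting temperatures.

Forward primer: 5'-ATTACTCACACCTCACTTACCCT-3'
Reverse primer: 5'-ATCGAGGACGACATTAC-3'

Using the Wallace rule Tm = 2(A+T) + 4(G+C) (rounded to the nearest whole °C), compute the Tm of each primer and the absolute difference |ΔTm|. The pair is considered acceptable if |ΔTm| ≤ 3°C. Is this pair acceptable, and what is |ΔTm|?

Forward: A=6 T=7 G=0 C=10 → Tm = 2·13 + 4·10 = 66°C.
Reverse: A=6 T=3 G=4 C=4 → Tm = 2·9 + 4·8 = 50°C.
|ΔTm| = |66 − 50| = 16°C, > 3°C.

|ΔTm| = 16°C; the pair is not acceptable.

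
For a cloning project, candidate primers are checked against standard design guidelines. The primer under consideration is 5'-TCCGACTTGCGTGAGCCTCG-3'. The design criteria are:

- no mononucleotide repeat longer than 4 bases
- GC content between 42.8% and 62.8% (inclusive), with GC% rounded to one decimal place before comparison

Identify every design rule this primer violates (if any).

Base counts: A=2, T=5, G=6, C=7 (length 20).
homopolymer run: longest run = 2 ✓
GC content: GC 13/20 = 65.0%, outside 42.8–62.8% ✗

Fails: GC content.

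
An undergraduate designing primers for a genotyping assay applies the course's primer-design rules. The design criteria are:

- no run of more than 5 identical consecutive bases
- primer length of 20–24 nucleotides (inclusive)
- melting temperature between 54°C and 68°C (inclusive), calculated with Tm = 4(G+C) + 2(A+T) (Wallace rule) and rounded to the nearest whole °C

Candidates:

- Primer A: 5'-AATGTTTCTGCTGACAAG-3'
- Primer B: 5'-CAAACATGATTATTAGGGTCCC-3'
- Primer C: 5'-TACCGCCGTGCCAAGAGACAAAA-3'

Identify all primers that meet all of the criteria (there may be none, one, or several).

Primer B only.

Primer A (18 nt, A=5 T=6 G=4 C=3): longest run = 3 ✓; length 18, outside 20–24 ✗; Tm = 2·11 + 4·7 = 50°C, outside 54–68°C ✗ — fails.
Primer B (22 nt, A=7 T=6 G=4 C=5): longest run = 3 ✓; length 22 ✓; Tm = 2·13 + 4·9 = 62°C ✓ — passes.
Primer C (23 nt, A=9 T=2 G=5 C=7): longest run = 4 ✓; length 23 ✓; Tm = 2·11 + 4·12 = 70°C, outside 54–68°C ✗ — fails.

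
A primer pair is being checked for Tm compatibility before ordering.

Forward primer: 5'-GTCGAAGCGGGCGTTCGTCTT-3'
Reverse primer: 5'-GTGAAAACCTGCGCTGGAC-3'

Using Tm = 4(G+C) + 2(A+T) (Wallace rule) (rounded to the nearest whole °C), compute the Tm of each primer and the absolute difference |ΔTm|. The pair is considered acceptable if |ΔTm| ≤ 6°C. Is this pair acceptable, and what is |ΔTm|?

Forward: A=2 T=6 G=8 C=5 → Tm = 2·8 + 4·13 = 68°C.
Reverse: A=5 T=3 G=6 C=5 → Tm = 2·8 + 4·11 = 60°C.
|ΔTm| = |68 − 60| = 8°C, > 6°C.

|ΔTm| = 8°C; the pair is not acceptable.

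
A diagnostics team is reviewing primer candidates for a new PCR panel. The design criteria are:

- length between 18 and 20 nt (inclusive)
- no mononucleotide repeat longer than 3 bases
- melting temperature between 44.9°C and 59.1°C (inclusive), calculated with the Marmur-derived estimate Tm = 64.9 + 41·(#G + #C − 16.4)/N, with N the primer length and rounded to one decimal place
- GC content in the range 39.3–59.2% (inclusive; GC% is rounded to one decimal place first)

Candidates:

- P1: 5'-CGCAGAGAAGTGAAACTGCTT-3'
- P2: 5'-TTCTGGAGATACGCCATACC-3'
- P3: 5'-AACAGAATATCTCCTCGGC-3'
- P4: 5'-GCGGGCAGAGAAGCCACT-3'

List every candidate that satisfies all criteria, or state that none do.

P1 (21 nt, A=7 T=4 G=6 C=4): length 21, outside 18–20 ✗; longest run = 3 ✓; Tm = 64.9 + 41·(10 − 16.4)/21 = 52.4°C ✓; GC 10/21 = 47.6% ✓ — fails.
P2 (20 nt, A=5 T=5 G=4 C=6): length 20 ✓; longest run = 2 ✓; Tm = 64.9 + 41·(10 − 16.4)/20 = 51.8°C ✓; GC 10/20 = 50.0% ✓ — passes.
P3 (19 nt, A=6 T=4 G=3 C=6): length 19 ✓; longest run = 2 ✓; Tm = 64.9 + 41·(9 − 16.4)/19 = 48.9°C ✓; GC 9/19 = 47.4% ✓ — passes.
P4 (18 nt, A=5 T=1 G=7 C=5): length 18 ✓; longest run = 3 ✓; Tm = 64.9 + 41·(12 − 16.4)/18 = 54.9°C ✓; GC 12/18 = 66.7%, outside 39.3–59.2% ✗ — fails.

P2 and P3.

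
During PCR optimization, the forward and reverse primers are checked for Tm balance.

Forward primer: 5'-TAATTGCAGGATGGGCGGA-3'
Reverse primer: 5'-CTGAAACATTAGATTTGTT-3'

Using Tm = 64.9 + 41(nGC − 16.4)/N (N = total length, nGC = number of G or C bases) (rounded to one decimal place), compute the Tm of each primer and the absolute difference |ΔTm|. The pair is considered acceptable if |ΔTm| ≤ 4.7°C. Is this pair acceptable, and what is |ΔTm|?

Forward: G+C = 10, N = 19 → Tm = 64.9 + 41·(10 − 16.4)/19 = 51.1°C.
Reverse: G+C = 5, N = 19 → Tm = 64.9 + 41·(5 − 16.4)/19 = 40.3°C.
|ΔTm| = |51.1 − 40.3| = 10.8°C, > 4.7°C.

|ΔTm| = 10.8°C; the pair is not acceptable.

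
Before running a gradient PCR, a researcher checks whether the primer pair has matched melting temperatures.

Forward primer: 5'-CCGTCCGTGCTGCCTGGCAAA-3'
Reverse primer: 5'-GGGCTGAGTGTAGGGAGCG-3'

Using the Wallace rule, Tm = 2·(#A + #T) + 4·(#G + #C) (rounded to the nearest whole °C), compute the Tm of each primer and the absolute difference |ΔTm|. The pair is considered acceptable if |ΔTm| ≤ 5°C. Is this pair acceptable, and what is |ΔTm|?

|ΔTm| = 6°C; the pair is not acceptable.

Forward: A=3 T=4 G=6 C=8 → Tm = 2·7 + 4·14 = 70°C.
Reverse: A=3 T=3 G=11 C=2 → Tm = 2·6 + 4·13 = 64°C.
|ΔTm| = |70 − 64| = 6°C, > 5°C.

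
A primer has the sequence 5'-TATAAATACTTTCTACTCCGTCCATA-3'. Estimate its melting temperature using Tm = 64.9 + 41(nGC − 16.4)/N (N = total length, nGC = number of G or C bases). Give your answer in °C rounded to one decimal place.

51.7°C

Base counts: A=8, T=10, G=1, C=7; G+C = 8, N = 26.
Tm = 64.9 + 41·(8 − 16.4)/26 = 64.9 + -344.40/26 = 51.7°C.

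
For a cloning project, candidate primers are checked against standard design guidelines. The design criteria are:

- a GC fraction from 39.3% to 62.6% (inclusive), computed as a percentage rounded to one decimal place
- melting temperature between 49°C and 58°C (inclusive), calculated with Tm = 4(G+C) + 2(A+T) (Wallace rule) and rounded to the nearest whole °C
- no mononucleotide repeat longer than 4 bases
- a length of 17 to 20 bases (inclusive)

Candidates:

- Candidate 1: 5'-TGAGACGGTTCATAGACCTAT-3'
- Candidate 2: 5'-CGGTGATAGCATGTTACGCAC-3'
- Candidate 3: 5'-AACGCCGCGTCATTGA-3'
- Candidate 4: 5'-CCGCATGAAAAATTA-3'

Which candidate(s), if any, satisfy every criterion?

None of the candidates satisfy all criteria.

Candidate 1 (21 nt, A=6 T=6 G=5 C=4): GC 9/21 = 42.9% ✓; Tm = 2·12 + 4·9 = 60°C, outside 49–58°C ✗; longest run = 2 ✓; length 21, outside 17–20 ✗ — fails.
Candidate 2 (21 nt, A=5 T=5 G=6 C=5): GC 11/21 = 52.4% ✓; Tm = 2·10 + 4·11 = 64°C, outside 49–58°C ✗; longest run = 2 ✓; length 21, outside 17–20 ✗ — fails.
Candidate 3 (16 nt, A=4 T=3 G=4 C=5): GC 9/16 = 56.3% ✓; Tm = 2·7 + 4·9 = 50°C ✓; longest run = 2 ✓; length 16, outside 17–20 ✗ — fails.
Candidate 4 (15 nt, A=7 T=3 G=2 C=3): GC 5/15 = 33.3%, outside 39.3–62.6% ✗; Tm = 2·10 + 4·5 = 40°C, outside 49–58°C ✗; longest run = 5, exceeds 4 ✗; length 15, outside 17–20 ✗ — fails.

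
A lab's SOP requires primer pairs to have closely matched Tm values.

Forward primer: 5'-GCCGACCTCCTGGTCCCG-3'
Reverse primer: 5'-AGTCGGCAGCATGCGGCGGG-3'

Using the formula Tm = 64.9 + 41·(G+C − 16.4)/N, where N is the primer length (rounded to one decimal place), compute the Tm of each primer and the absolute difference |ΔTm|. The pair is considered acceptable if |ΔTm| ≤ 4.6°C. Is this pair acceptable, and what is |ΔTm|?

|ΔTm| = 2.6°C; the pair is acceptable.

Forward: G+C = 14, N = 18 → Tm = 64.9 + 41·(14 − 16.4)/18 = 59.4°C.
Reverse: G+C = 15, N = 20 → Tm = 64.9 + 41·(15 − 16.4)/20 = 62.0°C.
|ΔTm| = |59.4 − 62.0| = 2.6°C, ≤ 4.6°C.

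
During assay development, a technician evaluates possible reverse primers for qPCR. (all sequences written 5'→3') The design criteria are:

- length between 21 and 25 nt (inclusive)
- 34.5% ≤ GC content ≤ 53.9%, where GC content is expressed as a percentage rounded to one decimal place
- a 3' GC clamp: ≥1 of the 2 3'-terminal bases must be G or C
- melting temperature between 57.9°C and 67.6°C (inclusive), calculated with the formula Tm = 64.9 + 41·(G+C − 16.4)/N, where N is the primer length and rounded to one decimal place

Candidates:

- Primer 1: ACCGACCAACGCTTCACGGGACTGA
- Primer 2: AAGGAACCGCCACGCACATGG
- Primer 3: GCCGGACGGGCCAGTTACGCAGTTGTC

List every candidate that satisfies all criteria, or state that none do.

None of the candidates satisfy all criteria.

Primer 1 (25 nt, A=7 T=3 G=6 C=9): length 25 ✓; GC 15/25 = 60.0%, outside 34.5–53.9% ✗; 3' end GA has 1 G/C ✓; Tm = 64.9 + 41·(15 − 16.4)/25 = 62.6°C ✓ — fails.
Primer 2 (21 nt, A=7 T=1 G=6 C=7): length 21 ✓; GC 13/21 = 61.9%, outside 34.5–53.9% ✗; 3' end GG has 2 G/C ✓; Tm = 64.9 + 41·(13 − 16.4)/21 = 58.3°C ✓ — fails.
Primer 3 (27 nt, A=4 T=5 G=10 C=8): length 27, outside 21–25 ✗; GC 18/27 = 66.7%, outside 34.5–53.9% ✗; 3' end TC has 1 G/C ✓; Tm = 64.9 + 41·(18 − 16.4)/27 = 67.3°C ✓ — fails.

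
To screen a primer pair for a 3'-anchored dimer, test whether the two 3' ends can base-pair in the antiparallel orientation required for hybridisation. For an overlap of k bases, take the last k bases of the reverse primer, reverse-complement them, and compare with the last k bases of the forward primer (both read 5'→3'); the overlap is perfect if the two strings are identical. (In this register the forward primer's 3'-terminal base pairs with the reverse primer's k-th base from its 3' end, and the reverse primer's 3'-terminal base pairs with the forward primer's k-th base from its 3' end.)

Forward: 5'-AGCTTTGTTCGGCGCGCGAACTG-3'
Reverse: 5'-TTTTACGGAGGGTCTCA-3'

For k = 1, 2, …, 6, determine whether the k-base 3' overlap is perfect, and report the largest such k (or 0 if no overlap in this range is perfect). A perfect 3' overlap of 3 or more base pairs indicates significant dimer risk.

Last 6 bases (5'→3') — forward …GAACTG, reverse …GTCTCA.
Reverse complement of the reverse primer's last 6 bases: TGAGAC; its first k bases are the reverse complement of the reverse primer's last k bases, so a perfect k-base overlap needs the forward primer's last k bases to equal them.
Comparing (forward last k vs required): k=1: G vs T ✗; k=2: TG vs TG ✓; k=3: CTG vs TGA ✗; k=4: ACTG vs TGAG ✗; k=5: AACTG vs TGAGA ✗; k=6: GAACTG vs TGAGAC ✗.
Only k = 2 is perfect, so the longest perfect 3' overlap is 2.

Longest perfect overlap: 2 complementary base pairs; below the dimer-risk threshold (threshold 3).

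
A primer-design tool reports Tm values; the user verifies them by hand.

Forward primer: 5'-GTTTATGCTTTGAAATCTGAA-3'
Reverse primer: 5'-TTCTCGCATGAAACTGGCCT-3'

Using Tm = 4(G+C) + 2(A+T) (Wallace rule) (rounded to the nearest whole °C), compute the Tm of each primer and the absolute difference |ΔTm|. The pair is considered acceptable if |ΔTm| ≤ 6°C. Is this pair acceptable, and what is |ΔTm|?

|ΔTm| = 6°C; the pair is acceptable.

Forward: A=6 T=9 G=4 C=2 → Tm = 2·15 + 4·6 = 54°C.
Reverse: A=4 T=6 G=4 C=6 → Tm = 2·10 + 4·10 = 60°C.
|ΔTm| = |54 − 60| = 6°C, ≤ 6°C.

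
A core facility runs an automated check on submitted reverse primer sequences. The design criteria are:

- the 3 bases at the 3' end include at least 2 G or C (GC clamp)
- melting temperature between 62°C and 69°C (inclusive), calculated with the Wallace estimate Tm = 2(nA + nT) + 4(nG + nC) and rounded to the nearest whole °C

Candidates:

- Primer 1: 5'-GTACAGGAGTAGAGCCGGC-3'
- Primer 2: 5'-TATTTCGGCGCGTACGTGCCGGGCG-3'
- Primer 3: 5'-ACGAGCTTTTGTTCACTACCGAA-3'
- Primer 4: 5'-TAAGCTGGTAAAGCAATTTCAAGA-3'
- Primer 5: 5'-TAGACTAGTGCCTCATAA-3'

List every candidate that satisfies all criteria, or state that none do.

Primer 1 (19 nt, A=5 T=2 G=8 C=4): 3' end GGC has 3 G/C ✓; Tm = 2·7 + 4·12 = 62°C ✓ — passes.
Primer 2 (25 nt, A=2 T=6 G=10 C=7): 3' end GCG has 3 G/C ✓; Tm = 2·8 + 4·17 = 84°C, outside 62–69°C ✗ — fails.
Primer 3 (23 nt, A=6 T=7 G=4 C=6): 3' end GAA has 1 G/C, need ≥2 ✗; Tm = 2·13 + 4·10 = 66°C ✓ — fails.
Primer 4 (24 nt, A=10 T=6 G=5 C=3): 3' end AGA has 1 G/C, need ≥2 ✗; Tm = 2·16 + 4·8 = 64°C ✓ — fails.
Primer 5 (18 nt, A=6 T=5 G=3 C=4): 3' end TAA has 0 G/C, need ≥2 ✗; Tm = 2·11 + 4·7 = 50°C, outside 62–69°C ✗ — fails.

Primer 1 only.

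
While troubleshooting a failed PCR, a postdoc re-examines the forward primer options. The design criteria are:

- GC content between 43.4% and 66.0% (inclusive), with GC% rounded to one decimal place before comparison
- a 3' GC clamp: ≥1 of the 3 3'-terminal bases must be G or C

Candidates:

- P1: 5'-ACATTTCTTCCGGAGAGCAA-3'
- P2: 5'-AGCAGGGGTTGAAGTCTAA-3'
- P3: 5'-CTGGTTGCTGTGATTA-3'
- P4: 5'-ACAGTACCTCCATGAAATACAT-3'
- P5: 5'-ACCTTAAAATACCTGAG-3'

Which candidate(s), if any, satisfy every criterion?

P1 only.

P1 (20 nt, A=6 T=5 G=4 C=5): GC 9/20 = 45.0% ✓; 3' end CAA has 1 G/C ✓ — passes.
P2 (19 nt, A=6 T=4 G=7 C=2): GC 9/19 = 47.4% ✓; 3' end TAA has 0 G/C, need ≥1 ✗ — fails.
P3 (16 nt, A=2 T=7 G=5 C=2): GC 7/16 = 43.8% ✓; 3' end TTA has 0 G/C, need ≥1 ✗ — fails.
P4 (22 nt, A=9 T=5 G=2 C=6): GC 8/22 = 36.4%, outside 43.4–66.0% ✗; 3' end CAT has 1 G/C ✓ — fails.
P5 (17 nt, A=7 T=4 G=2 C=4): GC 6/17 = 35.3%, outside 43.4–66.0% ✗; 3' end GAG has 2 G/C ✓ — fails.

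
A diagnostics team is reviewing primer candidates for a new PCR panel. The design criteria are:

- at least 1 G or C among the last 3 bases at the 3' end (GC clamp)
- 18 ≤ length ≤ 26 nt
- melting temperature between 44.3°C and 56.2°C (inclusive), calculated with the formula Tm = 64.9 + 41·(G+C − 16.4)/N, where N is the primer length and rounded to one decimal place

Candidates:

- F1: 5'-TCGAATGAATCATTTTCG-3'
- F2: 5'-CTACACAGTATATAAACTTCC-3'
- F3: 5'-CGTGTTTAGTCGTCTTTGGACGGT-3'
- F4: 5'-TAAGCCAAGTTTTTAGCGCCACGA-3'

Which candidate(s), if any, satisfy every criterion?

F2 and F4.

F1 (18 nt, A=5 T=7 G=3 C=3): 3' end TCG has 2 G/C ✓; length 18 ✓; Tm = 64.9 + 41·(6 − 16.4)/18 = 41.2°C, outside 44.3–56.2°C ✗ — fails.
F2 (21 nt, A=8 T=6 G=1 C=6): 3' end TCC has 2 G/C ✓; length 21 ✓; Tm = 64.9 + 41·(7 − 16.4)/21 = 46.5°C ✓ — passes.
F3 (24 nt, A=2 T=10 G=8 C=4): 3' end GGT has 2 G/C ✓; length 24 ✓; Tm = 64.9 + 41·(12 − 16.4)/24 = 57.4°C, outside 44.3–56.2°C ✗ — fails.
F4 (24 nt, A=7 T=6 G=5 C=6): 3' end CGA has 2 G/C ✓; length 24 ✓; Tm = 64.9 + 41·(11 − 16.4)/24 = 55.7°C ✓ — passes.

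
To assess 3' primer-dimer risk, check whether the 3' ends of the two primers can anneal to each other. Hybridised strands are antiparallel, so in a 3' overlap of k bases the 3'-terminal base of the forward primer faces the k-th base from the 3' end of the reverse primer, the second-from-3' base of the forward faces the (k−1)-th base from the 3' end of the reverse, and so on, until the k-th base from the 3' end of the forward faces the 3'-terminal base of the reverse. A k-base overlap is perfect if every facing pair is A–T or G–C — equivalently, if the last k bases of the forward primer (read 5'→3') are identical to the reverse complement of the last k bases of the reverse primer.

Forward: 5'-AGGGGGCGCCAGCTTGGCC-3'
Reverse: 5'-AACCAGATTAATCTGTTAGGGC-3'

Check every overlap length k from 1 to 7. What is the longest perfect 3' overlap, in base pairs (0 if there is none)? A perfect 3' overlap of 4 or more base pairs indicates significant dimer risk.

Last 7 bases (5'→3') — forward …CTTGGCC, reverse …TTAGGGC.
Reverse complement of the reverse primer's last 7 bases: GCCCTAA; its first k bases are the reverse complement of the reverse primer's last k bases, so a perfect k-base overlap needs the forward primer's last k bases to equal them.
Comparing (forward last k vs required): k=1: C vs G ✗; k=2: CC vs GC ✗; k=3: GCC vs GCC ✓; k=4: GGCC vs GCCC ✗; k=5: TGGCC vs GCCCT ✗; k=6: TTGGCC vs GCCCTA ✗; k=7: CTTGGCC vs GCCCTAA ✗.
Only k = 3 is perfect, so the longest perfect 3' overlap is 3.

Longest perfect overlap: 3 complementary base pairs; below the dimer-risk threshold (threshold 4).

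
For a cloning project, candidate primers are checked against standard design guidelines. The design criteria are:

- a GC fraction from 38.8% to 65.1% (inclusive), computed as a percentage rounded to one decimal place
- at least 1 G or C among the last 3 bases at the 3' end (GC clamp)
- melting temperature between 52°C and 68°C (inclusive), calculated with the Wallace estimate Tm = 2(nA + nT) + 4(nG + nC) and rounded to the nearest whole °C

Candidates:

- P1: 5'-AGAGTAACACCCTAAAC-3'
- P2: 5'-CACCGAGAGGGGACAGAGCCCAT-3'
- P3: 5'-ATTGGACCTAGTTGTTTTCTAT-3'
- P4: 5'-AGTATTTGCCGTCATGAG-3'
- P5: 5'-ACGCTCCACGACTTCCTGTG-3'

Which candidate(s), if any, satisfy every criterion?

P4 and P5.

P1 (17 nt, A=8 T=2 G=2 C=5): GC 7/17 = 41.2% ✓; 3' end AAC has 1 G/C ✓; Tm = 2·10 + 4·7 = 48°C, outside 52–68°C ✗ — fails.
P2 (23 nt, A=7 T=1 G=8 C=7): GC 15/23 = 65.2%, outside 38.8–65.1% ✗; 3' end CAT has 1 G/C ✓; Tm = 2·8 + 4·15 = 76°C, outside 52–68°C ✗ — fails.
P3 (22 nt, A=4 T=11 G=4 C=3): GC 7/22 = 31.8%, outside 38.8–65.1% ✗; 3' end TAT has 0 G/C, need ≥1 ✗; Tm = 2·15 + 4·7 = 58°C ✓ — fails.
P4 (18 nt, A=4 T=6 G=5 C=3): GC 8/18 = 44.4% ✓; 3' end GAG has 2 G/C ✓; Tm = 2·10 + 4·8 = 52°C ✓ — passes.
P5 (20 nt, A=3 T=5 G=4 C=8): GC 12/20 = 60.0% ✓; 3' end GTG has 2 G/C ✓; Tm = 2·8 + 4·12 = 64°C ✓ — passes.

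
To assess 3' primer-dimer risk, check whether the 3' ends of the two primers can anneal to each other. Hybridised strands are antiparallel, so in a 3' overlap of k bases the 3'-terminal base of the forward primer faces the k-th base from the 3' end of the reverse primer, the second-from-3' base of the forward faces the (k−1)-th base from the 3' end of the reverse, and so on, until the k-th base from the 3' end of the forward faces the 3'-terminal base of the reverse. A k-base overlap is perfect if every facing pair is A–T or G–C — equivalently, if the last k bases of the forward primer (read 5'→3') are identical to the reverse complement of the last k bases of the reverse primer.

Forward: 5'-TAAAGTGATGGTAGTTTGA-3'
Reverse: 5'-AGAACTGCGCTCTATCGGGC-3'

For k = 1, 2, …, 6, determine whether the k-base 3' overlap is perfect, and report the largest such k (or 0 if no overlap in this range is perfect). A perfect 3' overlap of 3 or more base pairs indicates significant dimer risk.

Last 6 bases (5'→3') — forward …GTTTGA, reverse …TCGGGC.
Reverse complement of the reverse primer's last 6 bases: GCCCGA; its first k bases are the reverse complement of the reverse primer's last k bases, so a perfect k-base overlap needs the forward primer's last k bases to equal them.
Comparing (forward last k vs required): k=1: A vs G ✗; k=2: GA vs GC ✗; k=3: TGA vs GCC ✗; k=4: TTGA vs GCCC ✗; k=5: TTTGA vs GCCCG ✗; k=6: GTTTGA vs GCCCGA ✗.
No overlap length from 1 to 6 is perfect, so the longest perfect 3' overlap is 0.

Longest perfect overlap: 0 complementary base pairs; below the dimer-risk threshold (threshold 3).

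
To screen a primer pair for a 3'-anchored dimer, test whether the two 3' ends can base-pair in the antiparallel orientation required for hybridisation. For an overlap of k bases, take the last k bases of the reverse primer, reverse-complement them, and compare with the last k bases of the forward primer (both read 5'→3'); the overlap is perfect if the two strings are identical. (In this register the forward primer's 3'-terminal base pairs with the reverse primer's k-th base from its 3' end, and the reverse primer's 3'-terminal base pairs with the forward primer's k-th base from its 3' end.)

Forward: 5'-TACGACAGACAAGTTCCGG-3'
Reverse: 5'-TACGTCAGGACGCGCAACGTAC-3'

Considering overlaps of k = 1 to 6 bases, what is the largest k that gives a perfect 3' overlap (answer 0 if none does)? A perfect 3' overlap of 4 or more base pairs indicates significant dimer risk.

Longest perfect overlap: 1 complementary base pair; below the dimer-risk threshold (threshold 4).

Last 6 bases (5'→3') — forward …TTCCGG, reverse …ACGTAC.
Reverse complement of the reverse primer's last 6 bases: GTACGT; its first k bases are the reverse complement of the reverse primer's last k bases, so a perfect k-base overlap needs the forward primer's last k bases to equal them.
Comparing (forward last k vs required): k=1: G vs G ✓; k=2: GG vs GT ✗; k=3: CGG vs GTA ✗; k=4: CCGG vs GTAC ✗; k=5: TCCGG vs GTACG ✗; k=6: TTCCGG vs GTACGT ✗.
Only k = 1 is perfect, so the longest perfect 3' overlap is 1.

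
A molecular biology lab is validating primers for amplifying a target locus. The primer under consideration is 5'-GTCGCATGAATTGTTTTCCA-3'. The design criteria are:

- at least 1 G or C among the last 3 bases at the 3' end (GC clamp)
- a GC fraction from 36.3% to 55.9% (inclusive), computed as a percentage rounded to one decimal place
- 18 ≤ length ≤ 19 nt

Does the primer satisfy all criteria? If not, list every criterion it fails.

Fails: length.

Base counts: A=4, T=8, G=4, C=4 (length 20).
GC clamp: 3' end CCA has 2 G/C ✓
GC content: GC 8/20 = 40.0% ✓
length: length 20, outside 18–19 ✗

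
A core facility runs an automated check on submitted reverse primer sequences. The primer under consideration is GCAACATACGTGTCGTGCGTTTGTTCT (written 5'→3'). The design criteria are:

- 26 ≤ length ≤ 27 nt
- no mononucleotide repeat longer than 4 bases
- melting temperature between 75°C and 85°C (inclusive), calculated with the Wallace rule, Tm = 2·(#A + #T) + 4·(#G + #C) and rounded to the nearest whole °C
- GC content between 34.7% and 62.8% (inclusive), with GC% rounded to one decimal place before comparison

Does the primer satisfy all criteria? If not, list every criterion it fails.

Base counts: A=4, T=10, G=7, C=6 (length 27).
length: length 27 ✓
homopolymer run: longest run = 3 ✓
Tm: Tm = 2·14 + 4·13 = 80°C ✓
GC content: GC 13/27 = 48.1% ✓

Meets all criteria.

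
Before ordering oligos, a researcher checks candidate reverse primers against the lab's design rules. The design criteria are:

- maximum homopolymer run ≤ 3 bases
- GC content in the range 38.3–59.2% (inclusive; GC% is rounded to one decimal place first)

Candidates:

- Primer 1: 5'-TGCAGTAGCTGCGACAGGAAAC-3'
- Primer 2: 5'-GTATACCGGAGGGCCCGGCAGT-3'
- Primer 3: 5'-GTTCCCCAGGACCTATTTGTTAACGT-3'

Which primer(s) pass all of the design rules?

Primer 1 only.

Primer 1 (22 nt, A=7 T=3 G=7 C=5): longest run = 3 ✓; GC 12/22 = 54.5% ✓ — passes.
Primer 2 (22 nt, A=4 T=3 G=9 C=6): longest run = 3 ✓; GC 15/22 = 68.2%, outside 38.3–59.2% ✗ — fails.
Primer 3 (26 nt, A=5 T=9 G=5 C=7): longest run = 4, exceeds 3 ✗; GC 12/26 = 46.2% ✓ — fails.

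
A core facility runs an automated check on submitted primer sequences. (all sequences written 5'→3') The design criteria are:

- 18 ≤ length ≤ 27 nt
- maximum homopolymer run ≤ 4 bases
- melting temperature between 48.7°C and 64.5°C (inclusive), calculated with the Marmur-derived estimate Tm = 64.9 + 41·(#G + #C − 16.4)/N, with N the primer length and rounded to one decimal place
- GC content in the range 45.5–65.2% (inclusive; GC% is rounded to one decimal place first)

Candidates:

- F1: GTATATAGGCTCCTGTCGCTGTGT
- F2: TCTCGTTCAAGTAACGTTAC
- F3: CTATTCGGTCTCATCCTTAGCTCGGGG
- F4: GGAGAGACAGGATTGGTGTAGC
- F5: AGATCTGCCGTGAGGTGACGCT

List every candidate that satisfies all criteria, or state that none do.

F1, F3, F4 and F5.

F1 (24 nt, A=3 T=9 G=7 C=5): length 24 ✓; longest run = 2 ✓; Tm = 64.9 + 41·(12 − 16.4)/24 = 57.4°C ✓; GC 12/24 = 50.0% ✓ — passes.
F2 (20 nt, A=5 T=7 G=3 C=5): length 20 ✓; longest run = 2 ✓; Tm = 64.9 + 41·(8 − 16.4)/20 = 47.7°C, outside 48.7–64.5°C ✗; GC 8/20 = 40.0%, outside 45.5–65.2% ✗ — fails.
F3 (27 nt, A=3 T=9 G=7 C=8): length 27 ✓; longest run = 4 ✓; Tm = 64.9 + 41·(15 − 16.4)/27 = 62.8°C ✓; GC 15/27 = 55.6% ✓ — passes.
F4 (22 nt, A=6 T=4 G=10 C=2): length 22 ✓; longest run = 2 ✓; Tm = 64.9 + 41·(12 − 16.4)/22 = 56.7°C ✓; GC 12/22 = 54.5% ✓ — passes.
F5 (22 nt, A=4 T=5 G=8 C=5): length 22 ✓; longest run = 2 ✓; Tm = 64.9 + 41·(13 − 16.4)/22 = 58.6°C ✓; GC 13/22 = 59.1% ✓ — passes.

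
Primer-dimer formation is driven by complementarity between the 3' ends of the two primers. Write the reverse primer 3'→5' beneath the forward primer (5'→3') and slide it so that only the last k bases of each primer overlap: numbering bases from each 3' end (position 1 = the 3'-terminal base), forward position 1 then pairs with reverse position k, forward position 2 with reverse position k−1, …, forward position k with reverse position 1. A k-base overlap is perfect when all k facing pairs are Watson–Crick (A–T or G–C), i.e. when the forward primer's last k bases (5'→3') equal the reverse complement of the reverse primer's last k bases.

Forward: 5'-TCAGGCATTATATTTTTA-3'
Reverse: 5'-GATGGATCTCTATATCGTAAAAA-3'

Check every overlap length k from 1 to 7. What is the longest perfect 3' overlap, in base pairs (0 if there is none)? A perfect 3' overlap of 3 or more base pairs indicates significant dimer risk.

Last 7 bases (5'→3') — forward …ATTTTTA, reverse …GTAAAAA.
Reverse complement of the reverse primer's last 7 bases: TTTTTAC; its first k bases are the reverse complement of the reverse primer's last k bases, so a perfect k-base overlap needs the forward primer's last k bases to equal them.
Comparing (forward last k vs required): k=1: A vs T ✗; k=2: TA vs TT ✗; k=3: TTA vs TTT ✗; k=4: TTTA vs TTTT ✗; k=5: TTTTA vs TTTTT ✗; k=6: TTTTTA vs TTTTTA ✓; k=7: ATTTTTA vs TTTTTAC ✗.
Only k = 6 is perfect, so the longest perfect 3' overlap is 6.

Longest perfect overlap: 6 complementary base pairs; significant dimer risk (threshold 3).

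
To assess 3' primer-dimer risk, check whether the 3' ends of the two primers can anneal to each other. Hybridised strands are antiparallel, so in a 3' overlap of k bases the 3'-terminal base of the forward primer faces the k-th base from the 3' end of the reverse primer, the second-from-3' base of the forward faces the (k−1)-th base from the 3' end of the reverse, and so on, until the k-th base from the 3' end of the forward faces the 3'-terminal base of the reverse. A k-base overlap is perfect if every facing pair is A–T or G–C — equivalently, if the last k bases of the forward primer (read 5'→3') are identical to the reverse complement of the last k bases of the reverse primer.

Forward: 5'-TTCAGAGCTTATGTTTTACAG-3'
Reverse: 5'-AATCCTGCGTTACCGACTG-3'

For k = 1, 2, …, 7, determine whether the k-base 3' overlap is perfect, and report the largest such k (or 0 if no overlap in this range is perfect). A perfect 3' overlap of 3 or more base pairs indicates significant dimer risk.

Last 7 bases (5'→3') — forward …TTTACAG, reverse …CCGACTG.
Reverse complement of the reverse primer's last 7 bases: CAGTCGG; its first k bases are the reverse complement of the reverse primer's last k bases, so a perfect k-base overlap needs the forward primer's last k bases to equal them.
Comparing (forward last k vs required): k=1: G vs C ✗; k=2: AG vs CA ✗; k=3: CAG vs CAG ✓; k=4: ACAG vs CAGT ✗; k=5: TACAG vs CAGTC ✗; k=6: TTACAG vs CAGTCG ✗; k=7: TTTACAG vs CAGTCGG ✗.
Only k = 3 is perfect, so the longest perfect 3' overlap is 3.

Longest perfect overlap: 3 complementary base pairs; significant dimer risk (threshold 3).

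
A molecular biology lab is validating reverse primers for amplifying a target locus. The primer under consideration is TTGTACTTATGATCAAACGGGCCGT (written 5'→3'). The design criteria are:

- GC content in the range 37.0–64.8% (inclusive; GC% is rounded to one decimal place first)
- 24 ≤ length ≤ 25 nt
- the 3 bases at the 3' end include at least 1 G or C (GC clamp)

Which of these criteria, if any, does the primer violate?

Meets all criteria.

Base counts: A=6, T=8, G=6, C=5 (length 25).
GC content: GC 11/25 = 44.0% ✓
length: length 25 ✓
GC clamp: 3' end CGT has 2 G/C ✓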